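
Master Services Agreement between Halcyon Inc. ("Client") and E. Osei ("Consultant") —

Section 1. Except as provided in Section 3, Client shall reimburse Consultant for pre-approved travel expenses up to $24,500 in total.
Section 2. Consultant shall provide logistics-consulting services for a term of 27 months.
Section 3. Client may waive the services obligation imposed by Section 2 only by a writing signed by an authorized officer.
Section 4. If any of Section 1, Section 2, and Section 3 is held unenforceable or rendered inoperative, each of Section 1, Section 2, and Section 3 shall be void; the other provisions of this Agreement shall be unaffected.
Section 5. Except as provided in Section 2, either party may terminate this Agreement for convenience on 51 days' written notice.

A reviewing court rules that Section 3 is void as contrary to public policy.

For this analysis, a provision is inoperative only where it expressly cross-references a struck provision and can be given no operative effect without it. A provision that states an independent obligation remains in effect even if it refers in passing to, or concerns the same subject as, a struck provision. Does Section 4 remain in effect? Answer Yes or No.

Section 3 is struck. Section 5 mentions Section 2 but its own obligation stands independently of Section 2, so Section 5 is not affected. Nothing else in the Agreement is defined by reference to Section 3. Section 4 declares Section 1, Section 2, and Section 3 mutually dependent; since one of them has fallen, all of them are of no effect. That brings down Section 1 and Section 2 as well. The remainder continues in force under Section 4. Section 4 and Section 5 remain in effect. Section 4 is among the surviving provisions, so the answer is yes.

Yes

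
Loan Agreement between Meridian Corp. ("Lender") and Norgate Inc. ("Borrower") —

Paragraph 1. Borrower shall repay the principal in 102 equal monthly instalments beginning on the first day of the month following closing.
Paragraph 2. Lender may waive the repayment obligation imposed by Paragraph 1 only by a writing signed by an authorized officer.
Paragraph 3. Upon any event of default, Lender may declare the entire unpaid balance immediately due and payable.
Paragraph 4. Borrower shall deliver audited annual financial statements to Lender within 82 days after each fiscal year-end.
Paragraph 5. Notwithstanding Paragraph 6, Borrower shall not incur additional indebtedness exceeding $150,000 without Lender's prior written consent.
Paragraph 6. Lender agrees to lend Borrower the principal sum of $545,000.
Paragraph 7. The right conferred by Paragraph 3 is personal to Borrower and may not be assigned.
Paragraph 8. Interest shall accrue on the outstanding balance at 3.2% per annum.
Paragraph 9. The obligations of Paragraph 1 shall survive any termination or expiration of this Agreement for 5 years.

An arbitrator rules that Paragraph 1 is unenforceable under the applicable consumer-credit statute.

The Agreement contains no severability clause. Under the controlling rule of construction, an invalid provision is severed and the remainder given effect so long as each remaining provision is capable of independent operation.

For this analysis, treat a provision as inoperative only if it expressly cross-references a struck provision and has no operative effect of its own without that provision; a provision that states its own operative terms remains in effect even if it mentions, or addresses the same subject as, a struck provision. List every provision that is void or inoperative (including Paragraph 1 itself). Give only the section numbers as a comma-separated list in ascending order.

Paragraph 1 is struck. Paragraph 2 operates only by reference to Paragraph 1, so it falls with Paragraph 1. The only function of Paragraph 9 is the survival period for Paragraph 1, so it cannot stand once Paragraph 1 is removed. With no severability clause, the stated default rule severs what cannot stand and enforces each remaining provision that can operate on its own. Paragraph 3, Paragraph 4, Paragraph 5, Paragraph 6, Paragraph 7, and Paragraph 8 remain in effect.

1, 2, 9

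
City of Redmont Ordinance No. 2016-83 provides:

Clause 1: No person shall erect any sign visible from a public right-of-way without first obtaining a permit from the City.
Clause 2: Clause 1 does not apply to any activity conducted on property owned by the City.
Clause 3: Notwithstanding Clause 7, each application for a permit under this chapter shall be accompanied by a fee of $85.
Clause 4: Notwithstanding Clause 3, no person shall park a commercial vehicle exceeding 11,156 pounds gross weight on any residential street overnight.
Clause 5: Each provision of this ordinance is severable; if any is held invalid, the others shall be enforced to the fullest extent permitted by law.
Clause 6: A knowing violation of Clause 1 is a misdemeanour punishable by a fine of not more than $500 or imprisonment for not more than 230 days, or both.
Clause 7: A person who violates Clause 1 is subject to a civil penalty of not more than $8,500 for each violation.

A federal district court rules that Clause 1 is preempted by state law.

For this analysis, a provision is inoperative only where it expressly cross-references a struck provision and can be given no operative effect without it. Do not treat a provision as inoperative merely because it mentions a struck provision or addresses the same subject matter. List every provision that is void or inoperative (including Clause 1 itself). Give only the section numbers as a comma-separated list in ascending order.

Clause 1 is struck. The only function of Clause 2 is the public-property exemption from Clause 1, so it cannot stand once Clause 1 is removed. The only function of Clause 6 is the criminal penalty for violating Clause 1, so it cannot stand once Clause 1 is removed. Clause 7 merely fixes the civil penalty for violating Clause 1; with Clause 1 gone it has nothing to operate on and falls away. Although Clause 3 refers to Clause 7, its operative terms do not depend on Clause 7, so it remains in effect. Under the severability clause in Clause 5, the remaining provisions continue in force. That leaves Clause 3, Clause 4, and Clause 5 in effect.

1, 2, 6, 7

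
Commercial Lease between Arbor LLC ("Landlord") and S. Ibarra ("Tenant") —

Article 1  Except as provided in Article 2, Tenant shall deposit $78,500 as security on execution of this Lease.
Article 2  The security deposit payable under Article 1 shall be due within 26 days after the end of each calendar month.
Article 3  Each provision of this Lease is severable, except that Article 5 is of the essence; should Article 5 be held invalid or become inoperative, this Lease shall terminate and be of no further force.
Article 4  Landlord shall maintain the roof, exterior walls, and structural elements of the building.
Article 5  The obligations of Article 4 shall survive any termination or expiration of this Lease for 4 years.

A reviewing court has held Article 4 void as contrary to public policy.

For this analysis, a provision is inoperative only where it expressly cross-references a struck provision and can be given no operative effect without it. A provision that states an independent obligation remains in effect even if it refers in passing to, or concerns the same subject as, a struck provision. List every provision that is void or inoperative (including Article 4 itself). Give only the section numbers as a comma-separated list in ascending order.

Article 4 is struck. Article 5 merely fixes the survival period for Article 4; with Article 4 gone it has nothing to operate on and falls away. Article 3 makes Article 5 an essential term, and Article 5 has been rendered inoperative by the cascade; under Article 3, the entire Lease is therefore void. No provision of the Lease survives.

1, 2, 3, 4, 5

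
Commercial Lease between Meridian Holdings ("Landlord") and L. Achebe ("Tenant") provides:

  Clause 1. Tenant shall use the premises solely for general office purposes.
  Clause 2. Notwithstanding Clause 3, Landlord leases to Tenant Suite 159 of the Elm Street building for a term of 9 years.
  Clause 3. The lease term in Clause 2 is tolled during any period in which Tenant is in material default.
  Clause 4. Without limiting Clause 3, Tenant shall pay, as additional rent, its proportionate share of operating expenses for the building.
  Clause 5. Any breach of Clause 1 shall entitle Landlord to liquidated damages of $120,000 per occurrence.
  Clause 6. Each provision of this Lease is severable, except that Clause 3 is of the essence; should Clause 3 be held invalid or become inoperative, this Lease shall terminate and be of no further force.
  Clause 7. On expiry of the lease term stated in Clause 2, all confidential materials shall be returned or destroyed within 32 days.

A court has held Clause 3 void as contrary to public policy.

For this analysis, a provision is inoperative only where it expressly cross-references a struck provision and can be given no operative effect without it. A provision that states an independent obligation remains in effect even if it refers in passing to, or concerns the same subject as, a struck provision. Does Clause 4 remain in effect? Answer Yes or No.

No

Clause 3 is struck. No other provision's operative terms depend on Clause 3. Clause 6 makes Clause 3 an essential term, and Clause 3 is the provision held invalid; under Clause 6, the entire Lease is therefore void. No provision of the Lease survives. Clause 4 is among the inoperative provisions, so the answer is no.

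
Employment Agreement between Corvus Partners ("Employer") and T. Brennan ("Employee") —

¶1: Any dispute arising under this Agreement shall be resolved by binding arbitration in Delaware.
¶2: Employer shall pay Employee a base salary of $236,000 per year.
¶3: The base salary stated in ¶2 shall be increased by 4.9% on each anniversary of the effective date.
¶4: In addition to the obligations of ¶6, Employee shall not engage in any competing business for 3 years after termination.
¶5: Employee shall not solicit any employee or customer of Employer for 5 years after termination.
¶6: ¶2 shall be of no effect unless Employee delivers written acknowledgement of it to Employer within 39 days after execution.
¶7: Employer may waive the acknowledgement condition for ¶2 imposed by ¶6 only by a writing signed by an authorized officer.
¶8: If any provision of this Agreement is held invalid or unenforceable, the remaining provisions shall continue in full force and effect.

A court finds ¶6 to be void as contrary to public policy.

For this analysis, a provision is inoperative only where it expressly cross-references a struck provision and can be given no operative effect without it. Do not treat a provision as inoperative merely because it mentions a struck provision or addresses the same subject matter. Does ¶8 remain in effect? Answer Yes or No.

Yes

¶6 is struck. ¶7 operates only by reference to ¶6, so it falls with ¶6. ¶4 mentions ¶6 but its own obligation stands independently of ¶6, so ¶4 is not affected. ¶8 is a severability clause and preserves every provision that can still be given independent effect. The provisions still in force are ¶1, ¶2, ¶3, ¶4, ¶5, and ¶8. ¶8 is among the surviving provisions, so the answer is yes.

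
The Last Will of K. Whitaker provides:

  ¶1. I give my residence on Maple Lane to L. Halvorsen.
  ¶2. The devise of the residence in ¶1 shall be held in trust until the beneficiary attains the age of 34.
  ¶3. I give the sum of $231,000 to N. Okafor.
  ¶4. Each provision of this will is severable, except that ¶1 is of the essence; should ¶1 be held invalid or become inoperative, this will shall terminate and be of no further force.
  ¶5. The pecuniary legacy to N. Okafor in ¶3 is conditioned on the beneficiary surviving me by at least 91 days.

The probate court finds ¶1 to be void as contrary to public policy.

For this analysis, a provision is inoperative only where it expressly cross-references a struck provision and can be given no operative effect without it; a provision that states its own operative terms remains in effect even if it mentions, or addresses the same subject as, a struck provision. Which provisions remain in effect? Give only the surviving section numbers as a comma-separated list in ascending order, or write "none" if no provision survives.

none

¶1 is struck. ¶2 operates only by reference to ¶1, so it falls with ¶1. ¶4 makes ¶1 an essential term, and ¶1 is the provision held invalid; under ¶4, the entire will is therefore void. No provision of the will survives.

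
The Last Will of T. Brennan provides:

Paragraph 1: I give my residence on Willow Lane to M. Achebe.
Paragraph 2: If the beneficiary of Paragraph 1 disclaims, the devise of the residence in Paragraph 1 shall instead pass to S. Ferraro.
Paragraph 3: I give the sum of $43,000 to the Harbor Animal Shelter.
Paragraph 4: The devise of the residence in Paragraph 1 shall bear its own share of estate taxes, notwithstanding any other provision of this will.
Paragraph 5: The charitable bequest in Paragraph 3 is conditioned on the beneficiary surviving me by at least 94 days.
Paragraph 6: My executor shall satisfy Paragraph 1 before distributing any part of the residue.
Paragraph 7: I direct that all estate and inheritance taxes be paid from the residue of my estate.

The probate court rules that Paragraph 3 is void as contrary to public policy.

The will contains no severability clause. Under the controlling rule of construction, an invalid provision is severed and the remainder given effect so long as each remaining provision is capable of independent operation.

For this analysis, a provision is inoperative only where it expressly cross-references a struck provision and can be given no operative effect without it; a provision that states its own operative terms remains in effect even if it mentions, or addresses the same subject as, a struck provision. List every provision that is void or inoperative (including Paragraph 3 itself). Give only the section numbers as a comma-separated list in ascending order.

Paragraph 3 is struck. The only function of Paragraph 5 is the survivorship condition on Paragraph 3, so it cannot stand once Paragraph 3 is removed. With no severability clause, the stated default rule severs what cannot stand and enforces each remaining provision that can operate on its own. The provisions still in force are Paragraph 1, Paragraph 2, Paragraph 4, Paragraph 6, and Paragraph 7.

3, 5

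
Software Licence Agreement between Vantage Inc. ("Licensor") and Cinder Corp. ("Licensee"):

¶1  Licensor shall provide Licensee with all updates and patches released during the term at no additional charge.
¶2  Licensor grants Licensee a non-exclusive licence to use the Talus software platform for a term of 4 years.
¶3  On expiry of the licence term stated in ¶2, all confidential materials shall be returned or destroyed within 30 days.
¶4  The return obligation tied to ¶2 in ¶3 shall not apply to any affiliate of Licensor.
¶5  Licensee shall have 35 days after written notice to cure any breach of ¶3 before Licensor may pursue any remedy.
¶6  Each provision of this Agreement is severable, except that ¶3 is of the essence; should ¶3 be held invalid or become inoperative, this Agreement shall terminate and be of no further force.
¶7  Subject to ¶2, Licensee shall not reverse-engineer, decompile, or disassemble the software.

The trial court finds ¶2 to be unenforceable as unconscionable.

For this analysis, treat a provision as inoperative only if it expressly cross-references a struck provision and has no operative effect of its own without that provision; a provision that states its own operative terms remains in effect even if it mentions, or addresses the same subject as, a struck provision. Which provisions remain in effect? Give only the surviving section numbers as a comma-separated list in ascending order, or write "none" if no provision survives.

none

¶2 is struck. ¶3 merely fixes the return obligation tied to ¶2; with ¶2 gone it has nothing to operate on and falls away. ¶4 operates only by reference to ¶3, so it falls with ¶3. The only function of ¶5 is the cure period for breach of ¶3, so it cannot stand once ¶3 is removed. ¶6 makes ¶3 an essential term, and ¶3 has been rendered inoperative by the cascade; under ¶6, the entire Agreement is therefore void. No provision of the Agreement survives.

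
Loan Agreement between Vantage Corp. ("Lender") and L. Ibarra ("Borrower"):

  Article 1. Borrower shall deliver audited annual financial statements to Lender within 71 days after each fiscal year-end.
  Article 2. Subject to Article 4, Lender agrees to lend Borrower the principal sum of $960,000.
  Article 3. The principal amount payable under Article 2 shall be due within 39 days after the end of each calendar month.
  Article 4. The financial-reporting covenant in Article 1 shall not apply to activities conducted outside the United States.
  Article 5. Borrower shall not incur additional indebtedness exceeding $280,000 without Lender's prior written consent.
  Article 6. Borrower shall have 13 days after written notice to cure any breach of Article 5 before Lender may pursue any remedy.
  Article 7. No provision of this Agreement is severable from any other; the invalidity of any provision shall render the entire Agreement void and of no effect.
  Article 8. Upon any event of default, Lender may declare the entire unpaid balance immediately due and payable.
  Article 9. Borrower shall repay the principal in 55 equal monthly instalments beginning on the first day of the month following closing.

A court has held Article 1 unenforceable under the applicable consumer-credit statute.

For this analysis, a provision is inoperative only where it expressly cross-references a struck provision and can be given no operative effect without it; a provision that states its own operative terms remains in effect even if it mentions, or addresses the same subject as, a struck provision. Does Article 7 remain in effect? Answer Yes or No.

No

Article 1 is struck. The whole of Article 4 is the carve-out from the financial-reporting covenant, defined by reference to Article 1, so Article 4 cannot stand once Article 1 is removed. Article 7 provides that the Agreement is not severable, so the invalidity of any one provision voids the entire Agreement. No provision of the Agreement survives. Article 7 is among the inoperative provisions, so the answer is no.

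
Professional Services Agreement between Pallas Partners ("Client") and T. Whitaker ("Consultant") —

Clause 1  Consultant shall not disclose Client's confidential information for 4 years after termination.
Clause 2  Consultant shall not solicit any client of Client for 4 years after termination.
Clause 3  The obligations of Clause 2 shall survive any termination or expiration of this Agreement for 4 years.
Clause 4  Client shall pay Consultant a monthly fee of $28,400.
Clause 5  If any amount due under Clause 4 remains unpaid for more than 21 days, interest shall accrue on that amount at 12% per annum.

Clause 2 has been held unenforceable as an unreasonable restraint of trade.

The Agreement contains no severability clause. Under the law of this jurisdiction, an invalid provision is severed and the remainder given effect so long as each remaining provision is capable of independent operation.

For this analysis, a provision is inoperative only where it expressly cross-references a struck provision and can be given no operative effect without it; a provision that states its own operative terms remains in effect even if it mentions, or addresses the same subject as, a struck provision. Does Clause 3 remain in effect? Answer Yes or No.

Clause 2 is struck. The only function of Clause 3 is the survival period for Clause 2, so it cannot stand once Clause 2 is removed. With no severability clause, the stated default rule severs what cannot stand and enforces each remaining provision that can operate on its own. That leaves Clause 1, Clause 4, and Clause 5 in effect. Clause 3 is among the inoperative provisions, so the answer is no.

No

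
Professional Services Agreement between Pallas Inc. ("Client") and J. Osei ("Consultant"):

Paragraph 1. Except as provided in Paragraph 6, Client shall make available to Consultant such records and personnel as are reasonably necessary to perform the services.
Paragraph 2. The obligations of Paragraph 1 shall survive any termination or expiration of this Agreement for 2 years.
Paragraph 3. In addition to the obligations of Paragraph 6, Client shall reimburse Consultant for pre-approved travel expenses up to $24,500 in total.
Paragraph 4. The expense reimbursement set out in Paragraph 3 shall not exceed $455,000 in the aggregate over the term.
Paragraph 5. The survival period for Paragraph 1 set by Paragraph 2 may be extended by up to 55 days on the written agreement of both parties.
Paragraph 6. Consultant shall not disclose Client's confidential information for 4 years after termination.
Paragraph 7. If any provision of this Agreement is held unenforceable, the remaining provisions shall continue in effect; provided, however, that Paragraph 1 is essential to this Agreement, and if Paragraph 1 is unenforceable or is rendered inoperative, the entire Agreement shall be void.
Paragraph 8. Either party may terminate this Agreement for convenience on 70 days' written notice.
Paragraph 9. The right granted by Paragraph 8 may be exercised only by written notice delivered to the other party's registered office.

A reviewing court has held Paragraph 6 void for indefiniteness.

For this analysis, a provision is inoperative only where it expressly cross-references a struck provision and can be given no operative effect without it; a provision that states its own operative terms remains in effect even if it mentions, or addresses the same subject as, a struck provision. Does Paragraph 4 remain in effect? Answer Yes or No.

Paragraph 6 is struck. Paragraph 3 mentions Paragraph 6 but its own obligation stands independently of Paragraph 6, so Paragraph 3 is not affected. Paragraph 1 mentions Paragraph 6 but its own obligation stands independently of Paragraph 6, so Paragraph 1 is not affected. Nothing else in the Agreement is defined by reference to Paragraph 6. Paragraph 7 makes Paragraph 1 an essential term, but Paragraph 1 is unaffected, so the severability proviso in Paragraph 7 preserves the remaining provisions. Paragraph 1, Paragraph 2, Paragraph 3, Paragraph 4, Paragraph 5, Paragraph 7, Paragraph 8, and Paragraph 9 remain in effect. Paragraph 4 is among the surviving provisions, so the answer is yes.

Yes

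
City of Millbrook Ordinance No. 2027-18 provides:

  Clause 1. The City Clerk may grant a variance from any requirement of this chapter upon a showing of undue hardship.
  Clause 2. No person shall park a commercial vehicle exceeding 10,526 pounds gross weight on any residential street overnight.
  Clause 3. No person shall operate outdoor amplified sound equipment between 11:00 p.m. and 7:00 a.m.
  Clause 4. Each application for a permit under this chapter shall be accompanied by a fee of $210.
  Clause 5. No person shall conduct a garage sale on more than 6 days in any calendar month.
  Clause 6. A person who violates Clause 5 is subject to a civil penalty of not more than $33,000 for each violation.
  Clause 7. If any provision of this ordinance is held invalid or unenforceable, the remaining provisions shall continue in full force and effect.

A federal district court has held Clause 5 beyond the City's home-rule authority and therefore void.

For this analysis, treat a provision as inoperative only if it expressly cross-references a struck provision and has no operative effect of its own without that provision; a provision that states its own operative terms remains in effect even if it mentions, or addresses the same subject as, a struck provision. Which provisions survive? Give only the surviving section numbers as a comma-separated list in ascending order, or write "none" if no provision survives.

1, 2, 3, 4, 7

Clause 5 is struck. Clause 6 has no operative effect of its own apart from Clause 5 and is therefore inoperative. Under the severability clause in Clause 7, the remaining provisions continue in force. The provisions still in force are Clause 1, Clause 2, Clause 3, Clause 4, and Clause 7.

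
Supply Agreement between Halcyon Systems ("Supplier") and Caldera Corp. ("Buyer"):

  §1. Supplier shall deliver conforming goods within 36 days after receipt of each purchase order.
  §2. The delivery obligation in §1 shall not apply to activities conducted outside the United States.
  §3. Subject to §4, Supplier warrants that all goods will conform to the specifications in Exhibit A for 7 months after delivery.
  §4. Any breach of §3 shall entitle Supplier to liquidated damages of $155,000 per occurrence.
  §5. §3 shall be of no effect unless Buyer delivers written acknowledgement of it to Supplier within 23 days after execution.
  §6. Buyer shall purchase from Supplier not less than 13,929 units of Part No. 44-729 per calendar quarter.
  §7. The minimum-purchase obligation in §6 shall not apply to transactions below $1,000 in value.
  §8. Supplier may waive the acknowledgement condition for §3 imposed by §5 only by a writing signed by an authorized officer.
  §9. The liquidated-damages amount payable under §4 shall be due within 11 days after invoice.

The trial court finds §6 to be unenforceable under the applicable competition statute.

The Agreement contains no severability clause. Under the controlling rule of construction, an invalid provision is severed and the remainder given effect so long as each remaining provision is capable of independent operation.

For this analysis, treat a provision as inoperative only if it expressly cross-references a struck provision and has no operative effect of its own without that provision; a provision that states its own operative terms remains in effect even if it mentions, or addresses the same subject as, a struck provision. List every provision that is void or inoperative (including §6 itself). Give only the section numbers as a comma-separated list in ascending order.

6, 7

§6 is struck. The whole of §7 is the carve-out from the minimum-purchase obligation, defined by reference to §6, so §7 cannot stand once §6 is removed. With no severability clause, the stated default rule severs what cannot stand and enforces each remaining provision that can operate on its own. That leaves §1, §2, §3, §4, §5, §8, and §9 in effect.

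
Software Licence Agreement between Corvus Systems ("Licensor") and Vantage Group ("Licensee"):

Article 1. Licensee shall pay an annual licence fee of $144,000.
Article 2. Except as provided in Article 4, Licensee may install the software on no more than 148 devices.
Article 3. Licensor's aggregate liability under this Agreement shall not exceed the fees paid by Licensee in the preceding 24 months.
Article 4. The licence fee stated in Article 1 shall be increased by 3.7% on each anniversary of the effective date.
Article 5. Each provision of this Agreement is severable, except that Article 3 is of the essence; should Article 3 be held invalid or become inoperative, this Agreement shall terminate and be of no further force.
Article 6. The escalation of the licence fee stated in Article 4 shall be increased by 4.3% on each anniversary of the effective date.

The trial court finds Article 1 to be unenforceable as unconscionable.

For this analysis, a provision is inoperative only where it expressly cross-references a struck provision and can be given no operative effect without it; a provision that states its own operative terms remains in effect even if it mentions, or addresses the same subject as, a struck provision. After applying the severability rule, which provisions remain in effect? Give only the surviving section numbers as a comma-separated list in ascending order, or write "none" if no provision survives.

Article 1 is struck. The whole of Article 4 is the escalation of the licence fee, defined by reference to Article 1, so Article 4 cannot stand once Article 1 is removed. The whole of Article 6 is the escalation of the escalation of the licence fee, defined by reference to Article 4, so Article 6 cannot stand once Article 4 is removed. Although Article 2 refers to Article 4, its operative terms do not depend on Article 4, so it remains in effect. Article 5 makes Article 3 an essential term, but Article 3 is unaffected, so the severability proviso in Article 5 preserves the remaining provisions. Article 2, Article 3, and Article 5 remain in effect.

2, 3, 5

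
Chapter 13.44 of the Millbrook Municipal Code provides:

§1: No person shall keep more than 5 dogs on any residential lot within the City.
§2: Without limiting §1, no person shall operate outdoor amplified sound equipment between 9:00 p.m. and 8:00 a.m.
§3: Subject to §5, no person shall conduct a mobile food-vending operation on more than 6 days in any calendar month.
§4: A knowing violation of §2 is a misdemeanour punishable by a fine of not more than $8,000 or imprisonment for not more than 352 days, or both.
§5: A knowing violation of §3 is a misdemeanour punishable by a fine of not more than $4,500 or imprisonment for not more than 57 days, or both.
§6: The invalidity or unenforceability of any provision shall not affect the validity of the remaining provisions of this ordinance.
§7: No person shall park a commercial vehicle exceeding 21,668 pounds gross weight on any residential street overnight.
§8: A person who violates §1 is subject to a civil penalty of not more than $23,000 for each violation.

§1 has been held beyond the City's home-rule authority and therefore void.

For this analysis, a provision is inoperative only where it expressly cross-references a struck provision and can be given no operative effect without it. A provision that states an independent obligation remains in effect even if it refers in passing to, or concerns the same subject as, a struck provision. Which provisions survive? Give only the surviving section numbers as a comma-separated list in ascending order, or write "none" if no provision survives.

§1 is struck. The only function of §8 is the civil penalty for violating §1, so it cannot stand once §1 is removed. §2 mentions §1 but its own obligation stands independently of §1, so §2 is not affected. §6 is a severability clause and preserves every provision that can still be given independent effect. That leaves §2, §3, §4, §5, §6, and §7 in effect.

2, 3, 4, 5, 6, 7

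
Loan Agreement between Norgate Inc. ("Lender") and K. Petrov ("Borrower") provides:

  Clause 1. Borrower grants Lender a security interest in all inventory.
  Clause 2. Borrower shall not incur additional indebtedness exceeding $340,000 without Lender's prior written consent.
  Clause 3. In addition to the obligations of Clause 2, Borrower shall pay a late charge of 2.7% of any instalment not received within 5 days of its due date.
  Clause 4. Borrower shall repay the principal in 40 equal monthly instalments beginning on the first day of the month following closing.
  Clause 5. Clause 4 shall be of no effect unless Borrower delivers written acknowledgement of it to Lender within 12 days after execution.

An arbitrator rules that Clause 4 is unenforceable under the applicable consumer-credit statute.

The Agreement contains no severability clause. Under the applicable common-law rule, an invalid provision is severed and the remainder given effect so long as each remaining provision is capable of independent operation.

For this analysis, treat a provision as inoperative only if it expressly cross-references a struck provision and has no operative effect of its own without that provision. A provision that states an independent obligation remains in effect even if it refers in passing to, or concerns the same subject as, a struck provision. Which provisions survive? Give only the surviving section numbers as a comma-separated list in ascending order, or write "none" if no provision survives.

1, 2, 3

Clause 4 is struck. Clause 5 operates only by reference to Clause 4, so it falls with Clause 4. With no severability clause, the stated default rule severs what cannot stand and enforces each remaining provision that can operate on its own. The provisions still in force are Clause 1, Clause 2, and Clause 3.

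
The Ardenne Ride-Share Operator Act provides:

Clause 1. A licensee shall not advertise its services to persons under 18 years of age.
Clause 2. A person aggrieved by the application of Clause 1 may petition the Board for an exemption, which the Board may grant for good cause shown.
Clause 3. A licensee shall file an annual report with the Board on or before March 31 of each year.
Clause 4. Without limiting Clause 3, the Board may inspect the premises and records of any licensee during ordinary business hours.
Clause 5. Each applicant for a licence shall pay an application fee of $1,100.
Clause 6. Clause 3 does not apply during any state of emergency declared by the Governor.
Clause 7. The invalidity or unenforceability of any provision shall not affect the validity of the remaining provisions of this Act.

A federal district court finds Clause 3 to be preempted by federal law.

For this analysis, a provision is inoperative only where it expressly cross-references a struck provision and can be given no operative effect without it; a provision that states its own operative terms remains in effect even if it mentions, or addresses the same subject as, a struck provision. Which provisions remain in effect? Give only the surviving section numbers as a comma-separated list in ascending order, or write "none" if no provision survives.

Clause 3 is struck. The only function of Clause 6 is the emergency suspension of Clause 3, so it cannot stand once Clause 3 is removed. Although Clause 4 refers to Clause 3, its operative terms do not depend on Clause 3, so it remains in effect. Under the severability clause in Clause 7, the remaining provisions continue in force. That leaves Clause 1, Clause 2, Clause 4, Clause 5, and Clause 7 in effect.

1, 2, 4, 5, 7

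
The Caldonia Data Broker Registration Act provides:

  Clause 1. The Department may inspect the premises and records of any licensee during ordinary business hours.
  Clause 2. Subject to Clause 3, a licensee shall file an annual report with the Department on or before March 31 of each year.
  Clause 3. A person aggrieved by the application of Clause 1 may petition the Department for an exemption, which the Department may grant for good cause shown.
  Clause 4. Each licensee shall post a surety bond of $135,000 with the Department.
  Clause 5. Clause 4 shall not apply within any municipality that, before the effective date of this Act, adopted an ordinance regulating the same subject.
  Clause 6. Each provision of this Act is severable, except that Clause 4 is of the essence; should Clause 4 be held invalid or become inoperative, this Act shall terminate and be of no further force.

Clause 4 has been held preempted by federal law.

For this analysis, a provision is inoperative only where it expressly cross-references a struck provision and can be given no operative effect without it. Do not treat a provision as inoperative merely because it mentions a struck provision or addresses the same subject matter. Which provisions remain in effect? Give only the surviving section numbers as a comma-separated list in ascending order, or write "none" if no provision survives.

Clause 4 is struck. Clause 5 operates only by reference to Clause 4, so it falls with Clause 4. Clause 6 makes Clause 4 an essential term, and Clause 4 is the provision held invalid; under Clause 6, the entire Act is therefore void. No provision of the Act survives.

none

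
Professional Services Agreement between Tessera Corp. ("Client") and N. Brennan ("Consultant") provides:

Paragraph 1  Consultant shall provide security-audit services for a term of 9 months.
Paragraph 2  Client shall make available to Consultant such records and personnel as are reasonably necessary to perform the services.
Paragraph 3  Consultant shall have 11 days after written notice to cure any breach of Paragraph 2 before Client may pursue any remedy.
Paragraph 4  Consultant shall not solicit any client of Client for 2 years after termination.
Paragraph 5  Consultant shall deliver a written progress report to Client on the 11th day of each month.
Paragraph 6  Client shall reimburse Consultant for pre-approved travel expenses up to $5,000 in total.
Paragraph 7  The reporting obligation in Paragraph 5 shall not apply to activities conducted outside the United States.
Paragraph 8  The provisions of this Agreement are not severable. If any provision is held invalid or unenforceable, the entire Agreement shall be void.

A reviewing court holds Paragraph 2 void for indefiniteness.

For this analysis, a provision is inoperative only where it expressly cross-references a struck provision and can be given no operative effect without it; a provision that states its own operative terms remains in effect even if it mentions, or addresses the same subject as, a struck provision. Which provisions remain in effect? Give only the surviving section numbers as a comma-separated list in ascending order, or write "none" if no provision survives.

none

Paragraph 2 is struck. Paragraph 3 has no operative effect of its own apart from Paragraph 2 and is therefore inoperative. Paragraph 8 provides that the Agreement is not severable, so the invalidity of any one provision voids the entire Agreement. No provision of the Agreement survives.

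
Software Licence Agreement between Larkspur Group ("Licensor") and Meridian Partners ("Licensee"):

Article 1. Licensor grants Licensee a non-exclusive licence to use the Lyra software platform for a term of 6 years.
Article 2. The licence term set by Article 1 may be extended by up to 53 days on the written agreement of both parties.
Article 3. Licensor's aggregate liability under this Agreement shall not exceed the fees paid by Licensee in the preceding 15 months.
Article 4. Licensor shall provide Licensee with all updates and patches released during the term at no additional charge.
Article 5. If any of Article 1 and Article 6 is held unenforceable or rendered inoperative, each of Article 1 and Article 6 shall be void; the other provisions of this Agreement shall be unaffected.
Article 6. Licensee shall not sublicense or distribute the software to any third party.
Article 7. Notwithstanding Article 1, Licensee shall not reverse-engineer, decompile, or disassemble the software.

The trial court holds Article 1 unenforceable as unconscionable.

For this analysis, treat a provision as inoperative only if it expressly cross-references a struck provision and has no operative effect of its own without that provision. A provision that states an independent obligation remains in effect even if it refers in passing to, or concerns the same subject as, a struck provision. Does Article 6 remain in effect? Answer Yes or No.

No

Article 1 is struck. Article 2 operates only by reference to Article 1, so it falls with Article 1. Although Article 7 refers to Article 1, its operative terms do not depend on Article 1, so it remains in effect. Article 5 declares Article 1 and Article 6 mutually dependent; since one of them has fallen, all of them are of no effect. That brings down Article 6 as well. The remainder continues in force under Article 5. The provisions still in force are Article 3, Article 4, Article 5, and Article 7. Article 6 is among the inoperative provisions, so the answer is no.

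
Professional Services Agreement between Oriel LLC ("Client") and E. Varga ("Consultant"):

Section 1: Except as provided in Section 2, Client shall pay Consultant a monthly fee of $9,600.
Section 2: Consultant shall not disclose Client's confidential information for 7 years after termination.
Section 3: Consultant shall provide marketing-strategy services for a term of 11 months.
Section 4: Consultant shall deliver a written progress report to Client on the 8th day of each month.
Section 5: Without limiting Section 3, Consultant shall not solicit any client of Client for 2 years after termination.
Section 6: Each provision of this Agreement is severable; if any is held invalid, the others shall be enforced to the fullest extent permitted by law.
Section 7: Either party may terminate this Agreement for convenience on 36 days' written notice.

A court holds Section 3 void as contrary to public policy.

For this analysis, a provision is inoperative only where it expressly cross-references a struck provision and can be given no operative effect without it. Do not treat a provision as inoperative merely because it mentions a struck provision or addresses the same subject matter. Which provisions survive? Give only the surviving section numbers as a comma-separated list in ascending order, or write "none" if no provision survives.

Section 3 is struck. Section 5 mentions Section 3 but its own obligation stands independently of Section 3, so Section 5 is not affected. Nothing else in the Agreement is defined by reference to Section 3. Section 6 is a severability clause and preserves every provision that can still be given independent effect. That leaves Section 1, Section 2, Section 4, Section 5, Section 6, and Section 7 in effect.

1, 2, 4, 5, 6, 7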